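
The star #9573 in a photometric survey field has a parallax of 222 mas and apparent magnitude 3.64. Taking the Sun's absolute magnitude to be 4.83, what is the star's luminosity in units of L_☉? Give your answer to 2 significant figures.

L/L_☉ ≈ 0.61

d = 1/p = 1000/222 mas = 4.505 pc
M = m − 5 log₁₀ d + 5 = 3.64 − 5·0.6536 + 5 = 5.372
M − M_☉ = 5.372 − 4.83 = 0.542
L/L_☉ = 10^(−0.4 × 0.542) = 0.6071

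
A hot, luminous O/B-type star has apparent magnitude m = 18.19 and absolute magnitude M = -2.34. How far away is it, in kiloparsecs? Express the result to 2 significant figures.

μ = m − M = 20.530
m − M = 5 log₁₀ d − 5
log₁₀ d = (m − M)/5 + 1 = 5.1060
d = 10^5.1060 = 127600 pc
= 127.6 kpc

d ≈ 130 kpc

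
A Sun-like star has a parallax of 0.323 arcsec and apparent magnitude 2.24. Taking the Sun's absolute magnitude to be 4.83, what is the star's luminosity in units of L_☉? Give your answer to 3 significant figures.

d = 1/p = 1/0.323″ = 3.096 pc
M = m − 5 log₁₀ d + 5 = 2.24 − 5·0.4908 + 5 = 4.786
M − M_☉ = 4.786 − 4.83 = -0.044
L/L_☉ = 10^(−0.4 × -0.044) = 1.041

L/L_☉ ≈ 1.04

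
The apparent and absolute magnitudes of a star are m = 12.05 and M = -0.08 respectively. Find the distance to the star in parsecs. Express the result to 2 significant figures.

d ≈ 2700 pc

μ = m − M = 12.130
m − M = 5 log₁₀ d − 5
log₁₀ d = (m − M)/5 + 1 = 3.4260
d = 10^3.4260 = 2667 pc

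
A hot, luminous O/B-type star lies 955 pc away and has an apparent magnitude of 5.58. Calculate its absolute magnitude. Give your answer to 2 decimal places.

5 log₁₀(d/10 pc) = 5 log₁₀(955.0) − 5 = 9.900
M = m − 5 log₁₀(d/10) = 5.58 − 9.900 = -4.320

M ≈ -4.32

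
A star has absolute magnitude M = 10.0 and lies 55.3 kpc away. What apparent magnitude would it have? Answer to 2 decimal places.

d = 55.3 kpc = 55300 pc
m = M + 5 log₁₀ d − 5 = 10.0 + 5·4.7427 − 5 = 28.714

m ≈ 28.71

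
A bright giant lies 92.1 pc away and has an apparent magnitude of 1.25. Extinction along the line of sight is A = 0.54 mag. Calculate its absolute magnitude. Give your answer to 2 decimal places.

5 log₁₀(d/10 pc) = 5 log₁₀(92.10) − 5 = 4.821
M = m − 5 log₁₀(d/10) − A = 1.25 − 4.821 − 0.54 = -4.111

M ≈ -4.11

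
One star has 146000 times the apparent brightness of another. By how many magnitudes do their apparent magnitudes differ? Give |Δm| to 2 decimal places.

|Δm| ≈ 12.91

Pogson: Δm = −2.5 log₁₀(ratio) = −2.5 log₁₀(146000) = −2.5 × 5.1644 = -12.911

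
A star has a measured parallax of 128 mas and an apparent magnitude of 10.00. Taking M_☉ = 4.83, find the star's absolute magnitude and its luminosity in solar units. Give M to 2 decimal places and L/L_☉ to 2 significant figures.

d = 1/p = 1000/128 mas = 7.812 pc
M = m − 5 log₁₀ d + 5 = 10.00 − 5·0.8928 + 5 = 10.536
M − M_☉ = 10.536 − 4.83 = 5.706
L/L_☉ = 10^(−0.4 × 5.706) = 5.219×10^-3

M ≈ 10.54; L/L_☉ ≈ 5.2×10^-3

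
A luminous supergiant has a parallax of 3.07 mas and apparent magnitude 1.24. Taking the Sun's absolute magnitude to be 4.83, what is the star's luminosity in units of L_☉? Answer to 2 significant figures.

L/L_☉ ≈ 29000

d = 1/p = 1000/3.07 mas = 325.7 pc
M = m − 5 log₁₀ d + 5 = 1.24 − 5·2.5129 + 5 = -6.324
M − M_☉ = -6.324 − 4.83 = -11.154
L/L_☉ = 10^(−0.4 × -11.154) = 28950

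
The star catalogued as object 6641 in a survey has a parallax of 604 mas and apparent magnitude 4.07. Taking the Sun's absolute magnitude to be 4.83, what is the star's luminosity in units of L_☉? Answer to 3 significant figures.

L/L_☉ ≈ 0.0552

d = 1/p = 1000/604 mas = 1.656 pc
M = m − 5 log₁₀ d + 5 = 4.07 − 5·0.2190 + 5 = 7.975
M − M_☉ = 7.975 − 4.83 = 3.145
L/L_☉ = 10^(−0.4 × 3.145) = 0.05520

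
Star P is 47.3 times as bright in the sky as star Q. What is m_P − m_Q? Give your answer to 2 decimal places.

Pogson: Δm = −2.5 log₁₀(ratio) = −2.5 log₁₀(47.3) = −2.5 × 1.6749 = -4.187
Star P is brighter, so it has the smaller magnitude: the difference is negative.

m_P − m_Q ≈ -4.19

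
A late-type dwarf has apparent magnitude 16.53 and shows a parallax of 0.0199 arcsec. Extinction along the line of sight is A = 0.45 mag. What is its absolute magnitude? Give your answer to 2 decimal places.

d = 1/p = 1/0.0199″ = 50.25 pc
5 log₁₀(d/10 pc) = 5 log₁₀(50.25) − 5 = 3.506
M = m − 5 log₁₀(d/10) − A = 16.53 − 3.506 − 0.45 = 12.574

M ≈ 12.57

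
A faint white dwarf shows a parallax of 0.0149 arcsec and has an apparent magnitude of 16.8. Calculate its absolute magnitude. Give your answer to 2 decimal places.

d = 1/p = 1/0.0149″ = 67.11 pc
5 log₁₀(d/10 pc) = 5 log₁₀(67.11) − 5 = 4.134
M = m − 5 log₁₀(d/10) = 16.8 − 4.134 = 12.666

M ≈ 12.67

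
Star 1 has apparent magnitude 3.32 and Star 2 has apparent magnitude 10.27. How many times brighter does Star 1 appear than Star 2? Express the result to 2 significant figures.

Magnitude difference = -6.95
Flux ratio = 10^(−0.4 Δm) = 10^(−0.4 × -6.95) = 10^2.780 = 602.6

600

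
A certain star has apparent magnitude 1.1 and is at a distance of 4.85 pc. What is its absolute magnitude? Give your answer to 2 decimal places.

5 log₁₀(d/10 pc) = 5 log₁₀(4.850) − 5 = -1.571
M = m − 5 log₁₀(d/10) = 1.1 + 1.571 = 2.671

M ≈ 2.67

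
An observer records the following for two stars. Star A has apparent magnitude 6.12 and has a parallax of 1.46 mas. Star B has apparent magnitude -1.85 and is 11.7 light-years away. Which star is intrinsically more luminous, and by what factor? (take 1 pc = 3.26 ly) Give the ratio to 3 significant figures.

Star A is more luminous, by a factor of 23.6.

Star A: p = 1.46 mas = 1.46×10^-3″ → d = 1/p = 684.9 pc
Star A: M = m − 5 log₁₀ d + 5 = 6.12 − 5·2.8356 + 5 = -3.058
Star B: d = 11.7 ly / 3.26 = 3.589 pc
Star B: M = m − 5 log₁₀ d + 5 = -1.85 − 5·0.5550 + 5 = 0.375
ΔM = M_A − M_B = -3.058 − (0.375) = -3.433; smaller M is more luminous → Star A.
L ratio = 10^(0.4 |ΔM|) = 10^1.373 = 23.62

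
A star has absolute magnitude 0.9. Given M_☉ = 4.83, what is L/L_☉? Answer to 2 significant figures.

L/L_☉ ≈ 37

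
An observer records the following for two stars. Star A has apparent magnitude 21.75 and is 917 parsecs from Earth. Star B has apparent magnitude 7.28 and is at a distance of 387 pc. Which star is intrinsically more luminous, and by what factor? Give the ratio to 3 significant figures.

Star B is more luminous, by a factor of 109000.

Star A: M = m − 5 log₁₀ d + 5 = 21.75 − 5·2.9624 + 5 = 11.938
Star B: M = m − 5 log₁₀ d + 5 = 7.28 − 5·2.5877 + 5 = -0.659
ΔM = M_A − M_B = 11.938 − (-0.659) = 12.597; smaller M is more luminous → Star B.
L ratio = 10^(0.4 |ΔM|) = 10^5.039 = 109300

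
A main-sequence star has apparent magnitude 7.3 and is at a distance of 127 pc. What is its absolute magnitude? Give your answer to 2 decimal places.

M ≈ 1.78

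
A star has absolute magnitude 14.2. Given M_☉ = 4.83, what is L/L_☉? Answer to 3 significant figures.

L/L_☉ ≈ 1.79×10^-4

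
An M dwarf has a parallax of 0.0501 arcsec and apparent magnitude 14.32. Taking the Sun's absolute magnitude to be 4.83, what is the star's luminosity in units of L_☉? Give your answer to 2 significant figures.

d = 1/p = 1/0.0501″ = 19.96 pc
M = m − 5 log₁₀ d + 5 = 14.32 − 5·1.3002 + 5 = 12.819
M − M_☉ = 12.819 − 4.83 = 7.989
L/L_☉ = 10^(−0.4 × 7.989) = 6.373×10^-4

L/L_☉ ≈ 6.4×10^-4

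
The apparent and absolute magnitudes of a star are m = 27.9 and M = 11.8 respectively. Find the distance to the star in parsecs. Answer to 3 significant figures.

μ = m − M = 16.100
m − M = 5 log₁₀ d − 5
log₁₀ d = (m − M)/5 + 1 = 4.2200
d = 10^4.2200 = 16600 pc

d ≈ 16600 pc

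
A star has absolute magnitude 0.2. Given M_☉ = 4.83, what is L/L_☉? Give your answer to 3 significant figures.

L/L_☉ ≈ 71.1

M − M_☉ = 0.2 − 4.83 = -4.630
L/L_☉ = 10^(−0.4 (M − M_☉)) = 10^1.852 = 71.12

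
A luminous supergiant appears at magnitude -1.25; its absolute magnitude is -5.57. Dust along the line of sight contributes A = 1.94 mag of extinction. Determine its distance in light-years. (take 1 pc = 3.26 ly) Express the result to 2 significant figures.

m − M = 5 log₁₀(d/10 pc) + A  ⇒  -1.25 − (-5.57) − 1.94 = 5 log₁₀(d/10)
2.380 = 5 log₁₀(d/10)
log₁₀ d = (m − M − A)/5 + 1 = 1.4760
d = 10^1.4760 = 29.92 pc
= 97.55 ly

d ≈ 98 ly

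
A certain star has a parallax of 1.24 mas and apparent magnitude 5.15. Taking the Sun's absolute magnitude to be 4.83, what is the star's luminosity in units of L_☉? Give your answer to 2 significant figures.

d = 1/p = 1000/1.24 mas = 806.5 pc
M = m − 5 log₁₀ d + 5 = 5.15 − 5·2.9066 + 5 = -4.383
M − M_☉ = -4.383 − 4.83 = -9.213
L/L_☉ = 10^(−0.4 × -9.213) = 4843

L/L_☉ ≈ 4800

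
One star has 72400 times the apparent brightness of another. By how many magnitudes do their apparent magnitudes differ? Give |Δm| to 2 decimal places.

|Δm| ≈ 12.15

Pogson: Δm = −2.5 log₁₀(ratio) = −2.5 log₁₀(72400) = −2.5 × 4.8597 = -12.149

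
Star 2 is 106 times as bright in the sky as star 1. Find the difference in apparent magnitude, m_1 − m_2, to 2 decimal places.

m_1 − m_2 ≈ 5.06

Pogson: Δm = −2.5 log₁₀(ratio) = −2.5 log₁₀(106) = −2.5 × 2.0253 = -5.063
Star 2 is brighter so has the smaller magnitude: m_1 − m_2 is positive.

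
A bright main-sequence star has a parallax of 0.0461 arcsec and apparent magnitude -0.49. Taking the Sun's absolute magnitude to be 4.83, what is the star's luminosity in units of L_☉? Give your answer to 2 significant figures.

L/L_☉ ≈ 630

d = 1/p = 1/0.0461″ = 21.69 pc
M = m − 5 log₁₀ d + 5 = -0.49 − 5·1.3363 + 5 = -2.171
M − M_☉ = -2.171 − 4.83 = -7.001
L/L_☉ = 10^(−0.4 × -7.001) = 631.8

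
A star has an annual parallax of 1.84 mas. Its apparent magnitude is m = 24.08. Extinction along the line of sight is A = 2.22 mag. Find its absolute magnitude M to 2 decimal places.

p = 1.84 mas = 1.84×10^-3″ → d = 1/p = 543.5 pc
5 log₁₀(d/10 pc) = 5 log₁₀(543.5) − 5 = 8.676
M = m − 5 log₁₀(d/10) − A = 24.08 − 8.676 − 2.22 = 13.184

M ≈ 13.18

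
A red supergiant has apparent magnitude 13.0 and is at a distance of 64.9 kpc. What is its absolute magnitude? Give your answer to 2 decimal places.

d = 64.9 kpc = 64900 pc
5 log₁₀(d/10 pc) = 5 log₁₀(64900) − 5 = 19.061
M = m − 5 log₁₀(d/10) = 13.0 − 19.061 = -6.061

M ≈ -6.06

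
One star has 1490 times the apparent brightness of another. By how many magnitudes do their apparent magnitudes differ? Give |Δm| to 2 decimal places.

|Δm| ≈ 7.93

Pogson: Δm = −2.5 log₁₀(ratio) = −2.5 log₁₀(1490) = −2.5 × 3.1732 = -7.933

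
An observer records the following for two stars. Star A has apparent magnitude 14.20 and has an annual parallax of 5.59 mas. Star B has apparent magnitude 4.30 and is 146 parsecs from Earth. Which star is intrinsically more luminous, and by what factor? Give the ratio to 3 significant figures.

Star A: p = 5.59 mas = 5.59×10^-3″ → d = 1/p = 178.9 pc
Star A: M = m − 5 log₁₀ d + 5 = 14.20 − 5·2.2526 + 5 = 7.937
Star B: M = m − 5 log₁₀ d + 5 = 4.30 − 5·2.1644 + 5 = -1.522
ΔM = M_A − M_B = 7.937 − (-1.522) = 9.459; smaller M is more luminous → Star B.
L ratio = 10^(0.4 |ΔM|) = 10^3.784 = 6075

Star B is more luminous, by a factor of 6070.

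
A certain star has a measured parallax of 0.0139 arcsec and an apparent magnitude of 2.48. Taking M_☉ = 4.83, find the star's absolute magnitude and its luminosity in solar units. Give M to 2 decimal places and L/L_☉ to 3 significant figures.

M ≈ -1.80; L/L_☉ ≈ 451

d = 1/p = 1/0.0139″ = 71.94 pc
M = m − 5 log₁₀ d + 5 = 2.48 − 5·1.8570 + 5 = -1.805
M − M_☉ = -1.805 − 4.83 = -6.635
L/L_☉ = 10^(−0.4 × -6.635) = 450.8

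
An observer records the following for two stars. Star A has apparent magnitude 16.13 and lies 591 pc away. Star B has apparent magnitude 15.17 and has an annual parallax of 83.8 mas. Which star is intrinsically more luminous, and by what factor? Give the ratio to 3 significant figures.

Star A is more luminous, by a factor of 1010.

Star A: M = m − 5 log₁₀ d + 5 = 16.13 − 5·2.7716 + 5 = 7.272
Star B: p = 83.8 mas = 0.0838″ → d = 1/p = 11.93 pc
Star B: M = m − 5 log₁₀ d + 5 = 15.17 − 5·1.0768 + 5 = 14.786
ΔM = M_A − M_B = 7.272 − (14.786) = -7.514; smaller M is more luminous → Star A.
L ratio = 10^(0.4 |ΔM|) = 10^3.006 = 1013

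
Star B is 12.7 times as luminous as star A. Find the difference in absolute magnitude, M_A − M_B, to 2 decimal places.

M_A − M_B ≈ 2.76

Pogson: ΔM = −2.5 log₁₀(ratio) = −2.5 log₁₀(12.7) = −2.5 × 1.1038 = -2.760
Star B is brighter so has the smaller magnitude: M_A − M_B is positive.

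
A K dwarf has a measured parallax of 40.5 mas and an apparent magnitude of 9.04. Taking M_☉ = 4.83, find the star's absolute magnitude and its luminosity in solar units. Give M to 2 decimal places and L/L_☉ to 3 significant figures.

M ≈ 7.08; L/L_☉ ≈ 0.126

d = 1/p = 1000/40.5 mas = 24.69 pc
M = m − 5 log₁₀ d + 5 = 9.04 − 5·1.3925 + 5 = 7.077
M − M_☉ = 7.077 − 4.83 = 2.247
L/L_☉ = 10^(−0.4 × 2.247) = 0.1262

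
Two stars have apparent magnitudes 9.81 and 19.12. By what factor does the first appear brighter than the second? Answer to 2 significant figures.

Δm = 9.81 − (19.12) = -9.31
Flux ratio = 10^(−0.4 Δm) = 10^(−0.4 × -9.31) = 10^3.724 = 5297

5300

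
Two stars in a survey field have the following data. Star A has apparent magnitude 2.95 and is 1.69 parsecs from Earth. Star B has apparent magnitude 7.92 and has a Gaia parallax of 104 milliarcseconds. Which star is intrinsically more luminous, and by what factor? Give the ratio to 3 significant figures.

Star A: M = m − 5 log₁₀ d + 5 = 2.95 − 5·0.2279 + 5 = 6.811
Star B: p = 104 mas = 0.104″ → d = 1/p = 9.615 pc
Star B: M = m − 5 log₁₀ d + 5 = 7.92 − 5·0.9830 + 5 = 8.005
ΔM = M_A − M_B = 6.811 − (8.005) = -1.195; smaller M is more luminous → Star A.
L ratio = 10^(0.4 |ΔM|) = 10^0.478 = 3.005

Star A is more luminous, by a factor of 3.00.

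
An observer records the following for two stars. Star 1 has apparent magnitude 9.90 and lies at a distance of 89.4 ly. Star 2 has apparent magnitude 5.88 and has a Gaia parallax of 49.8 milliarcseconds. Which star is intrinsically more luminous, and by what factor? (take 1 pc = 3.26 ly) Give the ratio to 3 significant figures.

Star 2 is more luminous, by a factor of 21.7.

Star 1: d = 89.4 ly / 3.26 = 27.42 pc
Star 1: M = m − 5 log₁₀ d + 5 = 9.90 − 5·1.4381 + 5 = 7.709
Star 2: p = 49.8 mas = 0.0498″ → d = 1/p = 20.08 pc
Star 2: M = m − 5 log₁₀ d + 5 = 5.88 − 5·1.3028 + 5 = 4.366
ΔM = M_1 − M_2 = 7.709 − (4.366) = 3.343; smaller M is more luminous → Star 2.
L ratio = 10^(0.4 |ΔM|) = 10^1.337 = 21.74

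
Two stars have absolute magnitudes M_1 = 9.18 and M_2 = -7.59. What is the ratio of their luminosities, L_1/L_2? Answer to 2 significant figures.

L_1/L_2 ≈ 2.0×10^-7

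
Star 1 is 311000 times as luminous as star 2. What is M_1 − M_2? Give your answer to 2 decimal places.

M_1 − M_2 ≈ -13.73

Pogson: ΔM = −2.5 log₁₀(ratio) = −2.5 log₁₀(311000) = −2.5 × 5.4928 = -13.732
Star 1 is brighter, so it has the smaller magnitude: the difference is negative.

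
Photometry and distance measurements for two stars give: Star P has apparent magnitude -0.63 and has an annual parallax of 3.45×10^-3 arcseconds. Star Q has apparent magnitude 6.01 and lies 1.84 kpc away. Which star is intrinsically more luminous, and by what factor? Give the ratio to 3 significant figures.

Star P is more luminous, by a factor of 11.2.

Star P: d = 1/p = 1/3.45×10^-3″ = 289.9 pc
Star P: M = m − 5 log₁₀ d + 5 = -0.63 − 5·2.4622 + 5 = -7.941
Star Q: d = 1.84 kpc = 1840 pc
Star Q: M = m − 5 log₁₀ d + 5 = 6.01 − 5·3.2648 + 5 = -5.314
ΔM = M_P − M_Q = -7.941 − (-5.314) = -2.627; smaller M is more luminous → Star P.
L ratio = 10^(0.4 |ΔM|) = 10^1.051 = 11.24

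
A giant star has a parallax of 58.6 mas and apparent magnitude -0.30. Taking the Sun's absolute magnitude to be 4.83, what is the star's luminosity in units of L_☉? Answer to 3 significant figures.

L/L_☉ ≈ 328

d = 1/p = 1000/58.6 mas = 17.06 pc
M = m − 5 log₁₀ d + 5 = -0.30 − 5·1.2321 + 5 = -1.461
M − M_☉ = -1.461 − 4.83 = -6.291
L/L_☉ = 10^(−0.4 × -6.291) = 328.3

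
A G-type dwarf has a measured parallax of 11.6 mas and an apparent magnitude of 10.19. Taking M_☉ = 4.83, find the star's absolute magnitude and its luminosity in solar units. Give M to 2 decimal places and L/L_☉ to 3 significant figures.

M ≈ 5.51; L/L_☉ ≈ 0.533

d = 1/p = 1000/11.6 mas = 86.21 pc
M = m − 5 log₁₀ d + 5 = 10.19 − 5·1.9355 + 5 = 5.512
M − M_☉ = 5.512 − 4.83 = 0.682
L/L_☉ = 10^(−0.4 × 0.682) = 0.5334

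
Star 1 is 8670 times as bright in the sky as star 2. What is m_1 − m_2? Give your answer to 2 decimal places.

m_1 − m_2 ≈ -9.85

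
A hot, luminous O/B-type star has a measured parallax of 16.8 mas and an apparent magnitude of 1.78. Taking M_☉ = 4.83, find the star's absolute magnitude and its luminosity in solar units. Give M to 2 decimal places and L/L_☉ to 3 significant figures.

d = 1/p = 1000/16.8 mas = 59.52 pc
M = m − 5 log₁₀ d + 5 = 1.78 − 5·1.7747 + 5 = -2.093
M − M_☉ = -2.093 − 4.83 = -6.923
L/L_☉ = 10^(−0.4 × -6.923) = 588.0

M ≈ -2.09; L/L_☉ ≈ 588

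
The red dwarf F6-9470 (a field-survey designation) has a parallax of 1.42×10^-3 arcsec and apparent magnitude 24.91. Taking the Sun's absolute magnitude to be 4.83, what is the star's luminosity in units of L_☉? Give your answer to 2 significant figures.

L/L_☉ ≈ 4.6×10^-5

d = 1/p = 1/1.42×10^-3″ = 704.2 pc
M = m − 5 log₁₀ d + 5 = 24.91 − 5·2.8477 + 5 = 15.671
M − M_☉ = 15.671 − 4.83 = 10.841
L/L_☉ = 10^(−0.4 × 10.841) = 4.607×10^-5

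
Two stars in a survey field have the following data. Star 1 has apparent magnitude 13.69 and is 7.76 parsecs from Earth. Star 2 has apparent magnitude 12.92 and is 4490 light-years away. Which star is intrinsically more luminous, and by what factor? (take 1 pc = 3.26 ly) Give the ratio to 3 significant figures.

Star 2 is more luminous, by a factor of 64000.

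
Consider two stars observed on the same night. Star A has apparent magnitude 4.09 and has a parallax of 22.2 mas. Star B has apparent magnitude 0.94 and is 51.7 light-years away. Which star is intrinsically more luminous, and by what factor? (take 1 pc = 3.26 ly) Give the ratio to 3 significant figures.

Star B is more luminous, by a factor of 2.26.

Star A: p = 22.2 mas = 0.0222″ → d = 1/p = 45.05 pc
Star A: M = m − 5 log₁₀ d + 5 = 4.09 − 5·1.6536 + 5 = 0.822
Star B: d = 51.7 ly / 3.26 = 15.86 pc
Star B: M = m − 5 log₁₀ d + 5 = 0.94 − 5·1.2003 + 5 = -0.061
ΔM = M_A − M_B = 0.822 − (-0.061) = 0.883; smaller M is more luminous → Star B.
L ratio = 10^(0.4 |ΔM|) = 10^0.353 = 2.256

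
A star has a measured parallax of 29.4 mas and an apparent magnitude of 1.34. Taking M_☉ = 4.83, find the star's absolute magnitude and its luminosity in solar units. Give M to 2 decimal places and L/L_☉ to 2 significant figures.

d = 1/p = 1000/29.4 mas = 34.01 pc
M = m − 5 log₁₀ d + 5 = 1.34 − 5·1.5317 + 5 = -1.318
M − M_☉ = -1.318 − 4.83 = -6.148
L/L_☉ = 10^(−0.4 × -6.148) = 287.9

M ≈ -1.32; L/L_☉ ≈ 290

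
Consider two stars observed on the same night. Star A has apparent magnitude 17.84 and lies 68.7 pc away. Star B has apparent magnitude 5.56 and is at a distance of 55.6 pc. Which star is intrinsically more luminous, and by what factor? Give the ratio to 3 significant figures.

Star B is more luminous, by a factor of 53500.

Star A: M = m − 5 log₁₀ d + 5 = 17.84 − 5·1.8370 + 5 = 13.655
Star B: M = m − 5 log₁₀ d + 5 = 5.56 − 5·1.7451 + 5 = 1.835
ΔM = M_A − M_B = 13.655 − (1.835) = 11.821; smaller M is more luminous → Star B.
L ratio = 10^(0.4 |ΔM|) = 10^4.728 = 53490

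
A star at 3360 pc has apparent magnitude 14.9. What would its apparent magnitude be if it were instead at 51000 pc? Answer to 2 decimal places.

Flux ∝ 1/d², so Δm = 5 log₁₀(d₂/d₁) = 5 log₁₀(51000/3360) = 5.906
m₂ = m₁ + Δm = 14.9 + (5.906) = 20.806

m ≈ 20.81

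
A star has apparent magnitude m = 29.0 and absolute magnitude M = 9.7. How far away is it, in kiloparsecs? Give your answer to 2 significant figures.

d ≈ 72 kpc

Distance modulus: m − M = 29.0 − (9.7) = 19.300
m − M = 5 log₁₀ d − 5
log₁₀ d = (m − M)/5 + 1 = 4.8600
d = 10^4.8600 = 72440 pc
= 72.44 kpc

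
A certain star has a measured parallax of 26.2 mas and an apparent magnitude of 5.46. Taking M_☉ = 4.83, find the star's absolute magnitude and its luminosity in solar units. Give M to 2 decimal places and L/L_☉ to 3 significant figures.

d = 1/p = 1000/26.2 mas = 38.17 pc
M = m − 5 log₁₀ d + 5 = 5.46 − 5·1.5817 + 5 = 2.552
M − M_☉ = 2.552 − 4.83 = -2.278
L/L_☉ = 10^(−0.4 × -2.278) = 8.155

M ≈ 2.55; L/L_☉ ≈ 8.15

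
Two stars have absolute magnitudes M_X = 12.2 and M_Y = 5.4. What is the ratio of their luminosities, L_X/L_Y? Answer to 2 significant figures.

L_X/L_Y ≈ 1.9×10^-3

ΔM = M_X − M_Y = 6.8
L_X/L_Y = 10^(−0.4 ΔM) = 10^-2.720 = 1.905×10^-3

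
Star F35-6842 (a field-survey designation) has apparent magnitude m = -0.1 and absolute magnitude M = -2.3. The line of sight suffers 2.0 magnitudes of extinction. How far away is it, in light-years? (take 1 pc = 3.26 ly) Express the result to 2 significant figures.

m − M = 5 log₁₀(d/10 pc) + A  ⇒  -0.1 − (-2.3) − 2.0 = 5 log₁₀(d/10)
0.200 = 5 log₁₀(d/10)
log₁₀ d = (m − M − A)/5 + 1 = 1.0400
d = 10^1.0400 = 10.96 pc
= 35.75 ly

d ≈ 36 ly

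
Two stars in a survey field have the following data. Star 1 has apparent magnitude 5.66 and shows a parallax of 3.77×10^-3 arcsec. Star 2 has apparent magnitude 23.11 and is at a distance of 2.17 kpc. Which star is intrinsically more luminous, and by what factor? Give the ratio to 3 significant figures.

Star 1: d = 1/p = 1/3.77×10^-3″ = 265.3 pc
Star 1: M = m − 5 log₁₀ d + 5 = 5.66 − 5·2.4237 + 5 = -1.458
Star 2: d = 2.17 kpc = 2170 pc
Star 2: M = m − 5 log₁₀ d + 5 = 23.11 − 5·3.3365 + 5 = 11.428
ΔM = M_1 − M_2 = -1.458 − (11.428) = -12.886; smaller M is more luminous → Star 1.
L ratio = 10^(0.4 |ΔM|) = 10^5.154 = 142700

Star 1 is more luminous, by a factor of 143000.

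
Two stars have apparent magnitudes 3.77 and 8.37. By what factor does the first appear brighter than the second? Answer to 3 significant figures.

Δm = 3.77 − (8.37) = -4.60
Flux ratio = 10^(−0.4 Δm) = 10^(−0.4 × -4.60) = 10^1.840 = 69.18

69.2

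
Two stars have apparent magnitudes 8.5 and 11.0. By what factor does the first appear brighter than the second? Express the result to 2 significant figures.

10

Magnitude difference = -2.5
Flux ratio = 10^(−0.4 Δm) = 10^(−0.4 × -2.5) = 10^1.000 = 10.00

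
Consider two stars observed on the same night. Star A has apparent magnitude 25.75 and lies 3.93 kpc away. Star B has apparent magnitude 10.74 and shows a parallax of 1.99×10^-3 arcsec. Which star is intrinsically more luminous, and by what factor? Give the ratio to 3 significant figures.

Star A: d = 3.93 kpc = 3930 pc
Star A: M = m − 5 log₁₀ d + 5 = 25.75 − 5·3.5944 + 5 = 12.778
Star B: d = 1/p = 1/1.99×10^-3″ = 502.5 pc
Star B: M = m − 5 log₁₀ d + 5 = 10.74 − 5·2.7011 + 5 = 2.234
ΔM = M_A − M_B = 12.778 − (2.234) = 10.544; smaller M is more luminous → Star B.
L ratio = 10^(0.4 |ΔM|) = 10^4.218 = 16500

Star B is more luminous, by a factor of 16500.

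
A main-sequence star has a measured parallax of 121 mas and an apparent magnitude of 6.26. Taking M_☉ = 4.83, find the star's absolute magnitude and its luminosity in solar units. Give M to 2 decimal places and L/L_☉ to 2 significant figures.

d = 1/p = 1000/121 mas = 8.264 pc
M = m − 5 log₁₀ d + 5 = 6.26 − 5·0.9172 + 5 = 6.674
M − M_☉ = 6.674 − 4.83 = 1.844
L/L_☉ = 10^(−0.4 × 1.844) = 0.1830

M ≈ 6.67; L/L_☉ ≈ 0.18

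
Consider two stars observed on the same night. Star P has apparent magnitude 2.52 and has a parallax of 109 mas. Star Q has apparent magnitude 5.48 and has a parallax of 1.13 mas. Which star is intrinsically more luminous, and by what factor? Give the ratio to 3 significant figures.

Star Q is more luminous, by a factor of 609.

Star P: p = 109 mas = 0.109″ → d = 1/p = 9.174 pc
Star P: M = m − 5 log₁₀ d + 5 = 2.52 − 5·0.9626 + 5 = 2.707
Star Q: p = 1.13 mas = 1.13×10^-3″ → d = 1/p = 885.0 pc
Star Q: M = m − 5 log₁₀ d + 5 = 5.48 − 5·2.9469 + 5 = -4.255
ΔM = M_P − M_Q = 2.707 − (-4.255) = 6.962; smaller M is more luminous → Star Q.
L ratio = 10^(0.4 |ΔM|) = 10^2.785 = 609.1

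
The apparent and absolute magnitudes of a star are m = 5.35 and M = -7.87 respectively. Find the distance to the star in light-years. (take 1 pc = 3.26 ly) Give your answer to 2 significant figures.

μ = m − M = 13.220
m − M = 5 log₁₀ d − 5
log₁₀ d = (m − M)/5 + 1 = 3.6440
d = 10^3.6440 = 4406 pc
= 14360 ly

d ≈ 14000 ly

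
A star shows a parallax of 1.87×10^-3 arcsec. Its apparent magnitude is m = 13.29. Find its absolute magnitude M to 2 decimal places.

d = 1/p = 1/1.87×10^-3″ = 534.8 pc
5 log₁₀(d/10 pc) = 5 log₁₀(534.8) − 5 = 8.641
M = m − 5 log₁₀(d/10) = 13.29 − 8.641 = 4.649

M ≈ 4.65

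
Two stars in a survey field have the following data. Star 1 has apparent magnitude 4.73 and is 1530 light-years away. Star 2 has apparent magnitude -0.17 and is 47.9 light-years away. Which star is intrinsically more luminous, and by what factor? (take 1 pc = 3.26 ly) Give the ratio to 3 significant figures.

Star 1: d = 1530 ly / 3.26 = 469.3 pc
Star 1: M = m − 5 log₁₀ d + 5 = 4.73 − 5·2.6715 + 5 = -3.627
Star 2: d = 47.9 ly / 3.26 = 14.69 pc
Star 2: M = m − 5 log₁₀ d + 5 = -0.17 − 5·1.1671 + 5 = -1.006
ΔM = M_1 − M_2 = -3.627 − (-1.006) = -2.622; smaller M is more luminous → Star 1.
L ratio = 10^(0.4 |ΔM|) = 10^1.049 = 11.19

Star 1 is more luminous, by a factor of 11.2.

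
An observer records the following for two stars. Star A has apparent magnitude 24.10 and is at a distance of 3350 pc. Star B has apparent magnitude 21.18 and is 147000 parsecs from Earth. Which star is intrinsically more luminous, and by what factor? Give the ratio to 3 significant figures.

Star B is more luminous, by a factor of 28300.

Star A: M = m − 5 log₁₀ d + 5 = 24.10 − 5·3.5250 + 5 = 11.475
Star B: M = m − 5 log₁₀ d + 5 = 21.18 − 5·5.1673 + 5 = 0.343
ΔM = M_A − M_B = 11.475 − (0.343) = 11.131; smaller M is more luminous → Star B.
L ratio = 10^(0.4 |ΔM|) = 10^4.453 = 28350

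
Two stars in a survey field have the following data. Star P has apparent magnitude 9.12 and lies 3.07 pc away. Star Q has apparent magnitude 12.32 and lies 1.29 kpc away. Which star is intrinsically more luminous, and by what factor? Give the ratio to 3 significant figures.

Star Q is more luminous, by a factor of 9270.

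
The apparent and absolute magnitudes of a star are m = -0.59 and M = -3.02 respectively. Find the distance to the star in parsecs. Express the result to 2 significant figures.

Distance modulus: m − M = -0.59 − (-3.02) = 2.430
m − M = 5 log₁₀ d − 5
log₁₀ d = (m − M)/5 + 1 = 1.4860
d = 10^1.4860 = 30.62 pc

d ≈ 31 pc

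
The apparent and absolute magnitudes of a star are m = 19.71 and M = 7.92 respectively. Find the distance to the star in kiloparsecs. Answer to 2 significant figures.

d ≈ 2.3 kpc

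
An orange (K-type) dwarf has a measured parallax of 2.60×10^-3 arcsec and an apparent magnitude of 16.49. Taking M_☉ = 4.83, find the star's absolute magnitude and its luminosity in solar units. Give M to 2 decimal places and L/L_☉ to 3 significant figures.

d = 1/p = 1/2.60×10^-3″ = 384.6 pc
M = m − 5 log₁₀ d + 5 = 16.49 − 5·2.5850 + 5 = 8.565
M − M_☉ = 8.565 − 4.83 = 3.735
L/L_☉ = 10^(−0.4 × 3.735) = 0.03207

M ≈ 8.56; L/L_☉ ≈ 0.0321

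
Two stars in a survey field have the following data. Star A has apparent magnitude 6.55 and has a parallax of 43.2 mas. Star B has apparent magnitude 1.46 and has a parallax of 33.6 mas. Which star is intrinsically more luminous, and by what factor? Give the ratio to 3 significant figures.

Star B is more luminous, by a factor of 180.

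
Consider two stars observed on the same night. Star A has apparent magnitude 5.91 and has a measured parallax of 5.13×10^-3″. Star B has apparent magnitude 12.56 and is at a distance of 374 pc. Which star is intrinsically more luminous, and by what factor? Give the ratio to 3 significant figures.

Star A is more luminous, by a factor of 124.

Star A: d = 1/p = 1/5.13×10^-3″ = 194.9 pc
Star A: M = m − 5 log₁₀ d + 5 = 5.91 − 5·2.2899 + 5 = -0.539
Star B: M = m − 5 log₁₀ d + 5 = 12.56 − 5·2.5729 + 5 = 4.696
ΔM = M_A − M_B = -0.539 − (4.696) = -5.235; smaller M is more luminous → Star A.
L ratio = 10^(0.4 |ΔM|) = 10^2.094 = 124.2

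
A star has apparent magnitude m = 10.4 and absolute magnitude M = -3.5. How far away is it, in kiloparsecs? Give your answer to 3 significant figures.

Distance modulus: m − M = 10.4 − (-3.5) = 13.900
m − M = 5 log₁₀ d − 5
log₁₀ d = (m − M)/5 + 1 = 3.7800
d = 10^3.7800 = 6026 pc
= 6.026 kpc

d ≈ 6.03 kpc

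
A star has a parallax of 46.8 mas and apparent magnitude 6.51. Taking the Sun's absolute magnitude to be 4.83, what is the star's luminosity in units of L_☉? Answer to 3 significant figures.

L/L_☉ ≈ 0.972

d = 1/p = 1000/46.8 mas = 21.37 pc
M = m − 5 log₁₀ d + 5 = 6.51 − 5·1.3298 + 5 = 4.861
M − M_☉ = 4.861 − 4.83 = 0.031
L/L_☉ = 10^(−0.4 × 0.031) = 0.9716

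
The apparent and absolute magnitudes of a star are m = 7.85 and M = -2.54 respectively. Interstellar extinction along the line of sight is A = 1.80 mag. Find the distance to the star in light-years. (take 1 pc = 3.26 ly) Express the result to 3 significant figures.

d ≈ 1700 ly

m − M = 5 log₁₀(d/10 pc) + A  ⇒  7.85 − (-2.54) − 1.80 = 5 log₁₀(d/10)
8.590 = 5 log₁₀(d/10)
log₁₀ d = (m − M − A)/5 + 1 = 2.7180
d = 10^2.7180 = 522.4 pc
= 1703 ly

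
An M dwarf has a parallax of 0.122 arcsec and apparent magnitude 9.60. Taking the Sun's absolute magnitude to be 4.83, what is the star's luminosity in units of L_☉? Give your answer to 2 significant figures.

d = 1/p = 1/0.122″ = 8.197 pc
M = m − 5 log₁₀ d + 5 = 9.60 − 5·0.9136 + 5 = 10.032
M − M_☉ = 10.032 − 4.83 = 5.202
L/L_☉ = 10^(−0.4 × 5.202) = 8.304×10^-3

L/L_☉ ≈ 8.3×10^-3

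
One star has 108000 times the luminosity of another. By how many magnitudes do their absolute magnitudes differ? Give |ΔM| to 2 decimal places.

Pogson: ΔM = −2.5 log₁₀(ratio) = −2.5 log₁₀(108000) = −2.5 × 5.0334 = -12.584

|ΔM| ≈ 12.58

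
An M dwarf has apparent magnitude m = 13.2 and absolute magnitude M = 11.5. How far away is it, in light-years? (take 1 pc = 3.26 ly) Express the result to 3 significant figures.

Distance modulus: m − M = 13.2 − (11.5) = 1.700
m − M = 5 log₁₀ d − 5
log₁₀ d = (m − M)/5 + 1 = 1.3400
d = 10^1.3400 = 21.88 pc
= 71.32 ly

d ≈ 71.3 ly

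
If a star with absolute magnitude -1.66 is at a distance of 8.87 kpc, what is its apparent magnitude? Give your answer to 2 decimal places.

m ≈ 13.08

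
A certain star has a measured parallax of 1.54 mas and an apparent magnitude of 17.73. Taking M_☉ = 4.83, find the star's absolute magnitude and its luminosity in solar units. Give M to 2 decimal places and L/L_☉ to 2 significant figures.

d = 1/p = 1000/1.54 mas = 649.4 pc
M = m − 5 log₁₀ d + 5 = 17.73 − 5·2.8125 + 5 = 8.668
M − M_☉ = 8.668 − 4.83 = 3.838
L/L_☉ = 10^(−0.4 × 3.838) = 0.02917

M ≈ 8.67; L/L_☉ ≈ 0.029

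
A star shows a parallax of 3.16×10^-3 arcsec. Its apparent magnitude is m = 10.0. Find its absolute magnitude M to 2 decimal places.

d = 1/p = 1/3.16×10^-3″ = 316.5 pc
5 log₁₀(d/10 pc) = 5 log₁₀(316.5) − 5 = 7.502
M = m − 5 log₁₀(d/10) = 10.0 − 7.502 = 2.498

M ≈ 2.50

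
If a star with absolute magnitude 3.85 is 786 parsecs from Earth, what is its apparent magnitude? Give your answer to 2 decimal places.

m = M + 5 log₁₀ d − 5 = 3.85 + 5·2.8954 − 5 = 13.327

m ≈ 13.33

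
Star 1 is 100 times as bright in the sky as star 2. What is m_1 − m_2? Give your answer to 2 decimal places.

m_1 − m_2 ≈ -5.00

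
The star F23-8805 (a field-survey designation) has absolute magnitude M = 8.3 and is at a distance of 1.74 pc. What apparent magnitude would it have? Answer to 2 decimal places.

m = M + 5 log₁₀ d − 5 = 8.3 + 5·0.2405 − 5 = 4.503

m ≈ 4.50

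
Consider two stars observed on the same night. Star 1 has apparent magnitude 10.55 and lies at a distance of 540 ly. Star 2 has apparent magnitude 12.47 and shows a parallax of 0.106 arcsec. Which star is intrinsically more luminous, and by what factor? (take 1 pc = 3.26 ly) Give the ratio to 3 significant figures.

Star 1 is more luminous, by a factor of 1810.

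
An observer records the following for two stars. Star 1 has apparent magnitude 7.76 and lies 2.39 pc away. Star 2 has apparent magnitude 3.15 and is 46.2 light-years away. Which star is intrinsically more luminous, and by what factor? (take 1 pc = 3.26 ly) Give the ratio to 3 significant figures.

Star 2 is more luminous, by a factor of 2460.

Star 1: M = m − 5 log₁₀ d + 5 = 7.76 − 5·0.3784 + 5 = 10.868
Star 2: d = 46.2 ly / 3.26 = 14.17 pc
Star 2: M = m − 5 log₁₀ d + 5 = 3.15 − 5·1.1514 + 5 = 2.393
ΔM = M_1 − M_2 = 10.868 − (2.393) = 8.475; smaller M is more luminous → Star 2.
L ratio = 10^(0.4 |ΔM|) = 10^3.390 = 2455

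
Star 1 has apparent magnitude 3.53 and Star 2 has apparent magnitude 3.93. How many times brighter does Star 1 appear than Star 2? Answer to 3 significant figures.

Magnitude difference = -0.40
Flux ratio = 10^(−0.4 Δm) = 10^(−0.4 × -0.40) = 10^0.160 = 1.445

1.45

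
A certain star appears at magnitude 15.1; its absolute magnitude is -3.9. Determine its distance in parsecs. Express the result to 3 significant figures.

d ≈ 63100 pc

Distance modulus: m − M = 15.1 − (-3.9) = 19.000
m − M = 5 log₁₀ d − 5
log₁₀ d = (m − M)/5 + 1 = 4.8000
d = 10^4.8000 = 63100 pc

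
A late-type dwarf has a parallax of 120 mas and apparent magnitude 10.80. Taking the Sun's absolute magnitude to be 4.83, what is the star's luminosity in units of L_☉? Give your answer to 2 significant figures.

L/L_☉ ≈ 2.8×10^-3

d = 1/p = 1000/120 mas = 8.333 pc
M = m − 5 log₁₀ d + 5 = 10.80 − 5·0.9208 + 5 = 11.196
M − M_☉ = 11.196 − 4.83 = 6.366
L/L_☉ = 10^(−0.4 × 6.366) = 2.842×10^-3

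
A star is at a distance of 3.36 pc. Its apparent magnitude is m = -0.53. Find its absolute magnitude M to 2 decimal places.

M ≈ 1.84

5 log₁₀(d/10 pc) = 5 log₁₀(3.360) − 5 = -2.368
M = m − 5 log₁₀(d/10) = -0.53 + 2.368 = 1.838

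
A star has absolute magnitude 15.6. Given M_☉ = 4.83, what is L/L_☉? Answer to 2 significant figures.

L/L_☉ ≈ 4.9×10^-5

M − M_☉ = 15.6 − 4.83 = 10.770
L/L_☉ = 10^(−0.4 (M − M_☉)) = 10^-4.308 = 4.920×10^-5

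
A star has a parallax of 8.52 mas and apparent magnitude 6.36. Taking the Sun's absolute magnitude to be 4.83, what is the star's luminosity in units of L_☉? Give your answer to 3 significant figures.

d = 1/p = 1000/8.52 mas = 117.4 pc
M = m − 5 log₁₀ d + 5 = 6.36 − 5·2.0696 + 5 = 1.012
M − M_☉ = 1.012 − 4.83 = -3.818
L/L_☉ = 10^(−0.4 × -3.818) = 33.66

L/L_☉ ≈ 33.7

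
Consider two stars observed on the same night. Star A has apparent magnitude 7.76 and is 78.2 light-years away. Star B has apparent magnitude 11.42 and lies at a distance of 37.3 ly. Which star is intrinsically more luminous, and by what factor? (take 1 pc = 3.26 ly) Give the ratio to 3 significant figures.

Star A is more luminous, by a factor of 128.

Star A: d = 78.2 ly / 3.26 = 23.99 pc
Star A: M = m − 5 log₁₀ d + 5 = 7.76 − 5·1.3800 + 5 = 5.860
Star B: d = 37.3 ly / 3.26 = 11.44 pc
Star B: M = m − 5 log₁₀ d + 5 = 11.42 − 5·1.0585 + 5 = 11.128
ΔM = M_A − M_B = 5.860 − (11.128) = -5.267; smaller M is more luminous → Star A.
L ratio = 10^(0.4 |ΔM|) = 10^2.107 = 127.9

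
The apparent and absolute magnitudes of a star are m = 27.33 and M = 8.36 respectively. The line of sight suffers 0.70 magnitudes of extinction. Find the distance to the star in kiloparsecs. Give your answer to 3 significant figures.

d ≈ 45.1 kpc

m − M = 5 log₁₀(d/10 pc) + A  ⇒  27.33 − (8.36) − 0.70 = 5 log₁₀(d/10)
18.270 = 5 log₁₀(d/10)
log₁₀ d = (m − M − A)/5 + 1 = 4.6540
d = 10^4.6540 = 45080 pc
= 45.08 kpc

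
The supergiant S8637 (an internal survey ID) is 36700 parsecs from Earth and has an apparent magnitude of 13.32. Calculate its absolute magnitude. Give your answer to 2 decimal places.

M ≈ -4.50

5 log₁₀(d/10 pc) = 5 log₁₀(36700) − 5 = 17.823
M = m − 5 log₁₀(d/10) = 13.32 − 17.823 = -4.503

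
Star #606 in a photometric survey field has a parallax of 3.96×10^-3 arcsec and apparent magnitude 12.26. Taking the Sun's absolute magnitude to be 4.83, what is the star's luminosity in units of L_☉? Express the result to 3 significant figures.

L/L_☉ ≈ 0.680

d = 1/p = 1/3.96×10^-3″ = 252.5 pc
M = m − 5 log₁₀ d + 5 = 12.26 − 5·2.4023 + 5 = 5.248
M − M_☉ = 5.248 − 4.83 = 0.418
L/L_☉ = 10^(−0.4 × 0.418) = 0.6802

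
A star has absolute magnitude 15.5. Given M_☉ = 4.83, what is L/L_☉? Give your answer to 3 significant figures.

L/L_☉ ≈ 5.40×10^-5

M − M_☉ = 15.5 − 4.83 = 10.670
L/L_☉ = 10^(−0.4 (M − M_☉)) = 10^-4.268 = 5.395×10^-5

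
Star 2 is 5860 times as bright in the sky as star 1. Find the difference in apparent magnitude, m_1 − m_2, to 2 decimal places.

m_1 − m_2 ≈ 9.42

Pogson: Δm = −2.5 log₁₀(ratio) = −2.5 log₁₀(5860) = −2.5 × 3.7679 = -9.420
Star 2 is brighter so has the smaller magnitude: m_1 − m_2 is positive.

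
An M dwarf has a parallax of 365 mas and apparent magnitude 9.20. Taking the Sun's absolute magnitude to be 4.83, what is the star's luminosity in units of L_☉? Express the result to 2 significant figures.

d = 1/p = 1000/365 mas = 2.740 pc
M = m − 5 log₁₀ d + 5 = 9.20 − 5·0.4377 + 5 = 12.011
M − M_☉ = 12.011 − 4.83 = 7.181
L/L_☉ = 10^(−0.4 × 7.181) = 1.341×10^-3

L/L_☉ ≈ 1.3×10^-3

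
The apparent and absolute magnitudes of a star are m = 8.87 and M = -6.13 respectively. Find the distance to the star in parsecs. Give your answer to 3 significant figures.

μ = m − M = 15.000
m − M = 5 log₁₀ d − 5
log₁₀ d = (m − M)/5 + 1 = 4.0000
d = 10^4.0000 = 10000 pc

d ≈ 10000 pc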